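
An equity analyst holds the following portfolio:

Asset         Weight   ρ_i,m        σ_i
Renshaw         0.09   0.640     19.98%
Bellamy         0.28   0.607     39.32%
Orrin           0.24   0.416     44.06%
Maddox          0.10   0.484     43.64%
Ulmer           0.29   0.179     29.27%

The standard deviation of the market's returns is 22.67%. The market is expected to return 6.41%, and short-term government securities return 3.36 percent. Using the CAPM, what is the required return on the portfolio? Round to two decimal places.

β_Renshaw = 0.640 × 19.98% / 22.67% = 0.5641
β_Bellamy = 0.607 × 39.32% / 22.67% = 1.0528
β_Orrin = 0.416 × 44.06% / 22.67% = 0.8085
β_Maddox = 0.484 × 43.64% / 22.67% = 0.9317
β_Ulmer = 0.179 × 29.27% / 22.67% = 0.2311
β_P = Σ w_i β_i = 0.09×0.5641 + 0.28×1.0528 + 0.24×0.8085 + 0.10×0.9317 + 0.29×0.2311 = 0.6998
MRP = 6.41% − 3.36% = 3.05%
E(R_P) = R_f + β_P × MRP = 3.36% + 0.6998 × 3.05% = 5.49%

5.49%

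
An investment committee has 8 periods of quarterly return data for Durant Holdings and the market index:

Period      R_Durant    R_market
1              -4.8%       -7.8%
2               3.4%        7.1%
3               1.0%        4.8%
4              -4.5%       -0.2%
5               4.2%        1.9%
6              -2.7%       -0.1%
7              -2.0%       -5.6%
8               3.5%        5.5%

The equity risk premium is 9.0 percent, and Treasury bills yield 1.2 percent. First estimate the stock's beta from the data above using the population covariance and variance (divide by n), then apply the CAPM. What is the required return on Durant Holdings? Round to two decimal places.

Mean R_i = (-4.8 + 3.4 + 1.0 − 4.5 + 4.2 − 2.7 − 2.0 + 3.5) / 8 = -0.2375%
Mean R_m = (-7.8 + 7.1 + 4.8 − 0.2 + 1.9 − 0.1 − 5.6 + 5.5) / 8 = 0.7000%
Σ(R_i − R̄_i)(R_m − R̄_m) = 107.3100  ⇒  Cov = 107.3100 / 8 = 13.4138
Σ(R_m − R̄_m)² = 195.6400  ⇒  Var(R_m) = 195.6400 / 8 = 24.4550
β = Cov / Var(R_m) = 13.4138 / 24.4550 = 0.5485
E(R) = R_f + β × MRP = 1.2% + 0.5485 × 9.0% = 6.14%

6.14%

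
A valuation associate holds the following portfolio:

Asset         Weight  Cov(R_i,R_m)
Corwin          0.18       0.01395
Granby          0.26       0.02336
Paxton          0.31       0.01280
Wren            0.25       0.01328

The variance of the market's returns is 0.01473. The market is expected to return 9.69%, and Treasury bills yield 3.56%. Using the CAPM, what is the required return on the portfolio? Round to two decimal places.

10.17%

β_Corwin = 0.01395 / 0.01473 = 0.9470
β_Granby = 0.02336 / 0.01473 = 1.5859
β_Paxton = 0.01280 / 0.01473 = 0.8690
β_Wren = 0.01328 / 0.01473 = 0.9016
β_P = Σ w_i β_i = 0.18×0.9470 + 0.26×1.5859 + 0.31×0.8690 + 0.25×0.9016 = 1.0776
MRP = 9.69% − 3.56% = 6.13%
E(R_P) = R_f + β_P × MRP = 3.56% + 1.0776 × 6.13% = 10.17%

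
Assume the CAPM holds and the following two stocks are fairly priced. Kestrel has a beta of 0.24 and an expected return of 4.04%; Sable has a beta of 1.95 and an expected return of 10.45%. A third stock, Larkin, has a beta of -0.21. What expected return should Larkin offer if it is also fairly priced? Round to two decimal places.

2.35%

MRP (SML slope) = (10.45% − 4.04%) / (1.95 − 0.24) = 6.41% / 1.71 = 3.7485%
R_f (intercept) = 4.04% − 0.24 × 3.7485% = 3.1404%
E(R_Larkin) = R_f + β × MRP = 3.1404% + -0.21 × 3.7485% = 2.35%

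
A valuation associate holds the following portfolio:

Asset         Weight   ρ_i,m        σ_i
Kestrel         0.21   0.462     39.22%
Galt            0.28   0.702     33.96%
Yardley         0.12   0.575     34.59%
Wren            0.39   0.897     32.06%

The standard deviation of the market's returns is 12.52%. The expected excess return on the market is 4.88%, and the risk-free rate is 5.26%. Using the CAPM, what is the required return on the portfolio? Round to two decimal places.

β_Kestrel = 0.462 × 39.22% / 12.52% = 1.4473
β_Galt = 0.702 × 33.96% / 12.52% = 1.9041
β_Yardley = 0.575 × 34.59% / 12.52% = 1.5886
β_Wren = 0.897 × 32.06% / 12.52% = 2.2970
β_P = Σ w_i β_i = 0.21×1.4473 + 0.28×1.9041 + 0.12×1.5886 + 0.39×2.2970 = 1.9235
E(R_P) = R_f + β_P × MRP = 5.26% + 1.9235 × 4.88% = 14.65%

14.65%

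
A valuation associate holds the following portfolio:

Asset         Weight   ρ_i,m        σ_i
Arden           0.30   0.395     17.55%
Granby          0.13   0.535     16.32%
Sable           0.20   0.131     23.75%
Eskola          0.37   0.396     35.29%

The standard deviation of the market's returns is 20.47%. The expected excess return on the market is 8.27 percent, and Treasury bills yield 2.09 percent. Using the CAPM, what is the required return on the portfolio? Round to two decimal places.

β_Arden = 0.395 × 17.55% / 20.47% = 0.3387
β_Granby = 0.535 × 16.32% / 20.47% = 0.4265
β_Sable = 0.131 × 23.75% / 20.47% = 0.1520
β_Eskola = 0.396 × 35.29% / 20.47% = 0.6827
β_P = Σ w_i β_i = 0.30×0.3387 + 0.13×0.4265 + 0.20×0.1520 + 0.37×0.6827 = 0.4401
E(R_P) = R_f + β_P × MRP = 2.09% + 0.4401 × 8.27% = 5.73%

5.73%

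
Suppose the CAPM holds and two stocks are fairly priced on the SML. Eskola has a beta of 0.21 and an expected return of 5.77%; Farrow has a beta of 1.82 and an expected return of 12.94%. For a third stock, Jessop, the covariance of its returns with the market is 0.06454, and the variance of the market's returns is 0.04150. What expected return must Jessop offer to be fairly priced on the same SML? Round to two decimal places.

MRP = (12.94% − 5.77%) / (1.82 − 0.21) = 4.4534%
R_f = 5.77% − 0.21 × 4.4534% = 4.8348%
β_Jessop = Cov / Var(R_m) = 0.06454 / 0.04150 = 1.5552
E(R_Jessop) = R_f + β × MRP = 4.8348% + 1.5552 × 4.4534% = 11.76%

11.76%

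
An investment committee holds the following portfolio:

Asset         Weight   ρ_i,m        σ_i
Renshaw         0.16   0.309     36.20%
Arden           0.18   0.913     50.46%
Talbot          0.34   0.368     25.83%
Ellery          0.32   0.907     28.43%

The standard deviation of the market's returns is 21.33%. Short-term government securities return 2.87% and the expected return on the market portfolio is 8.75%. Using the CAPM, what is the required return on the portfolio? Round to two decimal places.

8.81%

β_Renshaw = 0.309 × 36.20% / 21.33% = 0.5244
β_Arden = 0.913 × 50.46% / 21.33% = 2.1599
β_Talbot = 0.368 × 25.83% / 21.33% = 0.4456
β_Ellery = 0.907 × 28.43% / 21.33% = 1.2089
β_P = Σ w_i β_i = 0.16×0.5244 + 0.18×2.1599 + 0.34×0.4456 + 0.32×1.2089 = 1.0110
MRP = 8.75% − 2.87% = 5.88%
E(R_P) = R_f + β_P × MRP = 2.87% + 1.0110 × 5.88% = 8.81%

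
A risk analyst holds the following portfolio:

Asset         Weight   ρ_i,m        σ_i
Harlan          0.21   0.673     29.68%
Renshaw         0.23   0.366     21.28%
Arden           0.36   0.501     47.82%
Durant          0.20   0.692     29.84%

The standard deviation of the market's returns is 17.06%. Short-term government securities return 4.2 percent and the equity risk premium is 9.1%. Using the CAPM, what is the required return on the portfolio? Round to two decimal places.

14.20%

β_Harlan = 0.673 × 29.68% / 17.06% = 1.1708
β_Renshaw = 0.366 × 21.28% / 17.06% = 0.4565
β_Arden = 0.501 × 47.82% / 17.06% = 1.4043
β_Durant = 0.692 × 29.84% / 17.06% = 1.2104
β_P = Σ w_i β_i = 0.21×1.1708 + 0.23×0.4565 + 0.36×1.4043 + 0.20×1.2104 = 1.0985
E(R_P) = R_f + β_P × MRP = 4.2% + 1.0985 × 9.1% = 14.20%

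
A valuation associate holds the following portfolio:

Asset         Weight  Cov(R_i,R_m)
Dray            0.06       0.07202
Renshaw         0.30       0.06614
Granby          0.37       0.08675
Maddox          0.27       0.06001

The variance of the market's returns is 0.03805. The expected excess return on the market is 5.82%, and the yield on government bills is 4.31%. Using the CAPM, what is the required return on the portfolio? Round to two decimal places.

15.39%

β_Dray = 0.07202 / 0.03805 = 1.8928
β_Renshaw = 0.06614 / 0.03805 = 1.7382
β_Granby = 0.08675 / 0.03805 = 2.2799
β_Maddox = 0.06001 / 0.03805 = 1.5771
β_P = Σ w_i β_i = 0.06×1.8928 + 0.30×1.7382 + 0.37×2.2799 + 0.27×1.5771 = 1.9044
E(R_P) = R_f + β_P × MRP = 4.31% + 1.9044 × 5.82% = 15.39%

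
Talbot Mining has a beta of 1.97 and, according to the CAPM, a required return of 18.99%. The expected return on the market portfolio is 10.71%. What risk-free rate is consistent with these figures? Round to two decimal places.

E(R) = R_f + β(E(R_m) − R_f) = R_f(1 − β) + β·E(R_m)
18.99% = R_f × (1 − 1.97) + 1.97 × 10.71%
18.99% = R_f × -0.97 + 21.0987%
R_f = (18.99% − 21.0987%) / -0.97 = 2.17%

2.17%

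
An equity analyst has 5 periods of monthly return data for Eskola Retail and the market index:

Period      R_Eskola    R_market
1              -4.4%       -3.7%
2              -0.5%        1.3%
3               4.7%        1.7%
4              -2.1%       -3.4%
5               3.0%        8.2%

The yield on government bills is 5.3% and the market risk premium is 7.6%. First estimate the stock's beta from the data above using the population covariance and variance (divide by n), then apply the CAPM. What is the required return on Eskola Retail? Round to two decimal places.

9.74%

Mean R_i = (-4.4 − 0.5 + 4.7 − 2.1 + 3.0) / 5 = 0.1400%
Mean R_m = (-3.7 + 1.3 + 1.7 − 3.4 + 8.2) / 5 = 0.8200%
Σ(R_i − R̄_i)(R_m − R̄_m) = 54.7860  ⇒  Cov = 54.7860 / 5 = 10.9572
Σ(R_m − R̄_m)² = 93.7080  ⇒  Var(R_m) = 93.7080 / 5 = 18.7416
β = Cov / Var(R_m) = 10.9572 / 18.7416 = 0.5846
E(R) = R_f + β × MRP = 5.3% + 0.5846 × 7.6% = 9.74%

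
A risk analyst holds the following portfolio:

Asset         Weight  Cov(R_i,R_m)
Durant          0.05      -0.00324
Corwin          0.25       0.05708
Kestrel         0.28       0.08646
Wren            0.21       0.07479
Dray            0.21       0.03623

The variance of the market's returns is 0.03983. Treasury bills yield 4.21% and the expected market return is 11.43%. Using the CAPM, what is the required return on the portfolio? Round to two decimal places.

15.38%

β_Durant = -0.00324 / 0.03983 = -0.0813
β_Corwin = 0.05708 / 0.03983 = 1.4331
β_Kestrel = 0.08646 / 0.03983 = 2.1707
β_Wren = 0.07479 / 0.03983 = 1.8777
β_Dray = 0.03623 / 0.03983 = 0.9096
β_P = Σ w_i β_i = 0.05×-0.0813 + 0.25×1.4331 + 0.28×2.1707 + 0.21×1.8777 + 0.21×0.9096 = 1.5473
MRP = 11.43% − 4.21% = 7.22%
E(R_P) = R_f + β_P × MRP = 4.21% + 1.5473 × 7.22% = 15.38%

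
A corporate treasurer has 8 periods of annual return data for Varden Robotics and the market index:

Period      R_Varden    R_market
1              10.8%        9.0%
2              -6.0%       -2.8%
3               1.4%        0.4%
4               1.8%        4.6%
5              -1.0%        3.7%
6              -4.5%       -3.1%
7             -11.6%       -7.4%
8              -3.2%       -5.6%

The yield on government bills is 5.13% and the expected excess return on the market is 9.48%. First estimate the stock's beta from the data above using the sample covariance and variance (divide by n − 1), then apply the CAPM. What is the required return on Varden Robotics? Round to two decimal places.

Mean R_i = (10.8 − 6.0 + 1.4 + 1.8 − 1.0 − 4.5 − 11.6 − 3.2) / 8 = -1.5375%
Mean R_m = (9.0 − 2.8 + 0.4 + 4.6 + 3.7 − 3.1 − 7.4 − 5.6) / 8 = -0.1500%
Σ(R_i − R̄_i)(R_m − R̄_m) = 235.0050  ⇒  Cov = 235.0050 / 7 = 33.5721
Σ(R_m − R̄_m)² = 219.4000  ⇒  Var(R_m) = 219.4000 / 7 = 31.3429
β = Cov / Var(R_m) = 33.5721 / 31.3429 = 1.0711
E(R) = R_f + β × MRP = 5.13% + 1.0711 × 9.48% = 15.28%

15.28%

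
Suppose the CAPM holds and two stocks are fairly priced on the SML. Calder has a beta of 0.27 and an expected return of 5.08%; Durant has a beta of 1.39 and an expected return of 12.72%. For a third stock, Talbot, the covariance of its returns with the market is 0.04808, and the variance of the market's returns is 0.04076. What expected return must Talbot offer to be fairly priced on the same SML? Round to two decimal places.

MRP = (12.72% − 5.08%) / (1.39 − 0.27) = 6.8214%
R_f = 5.08% − 0.27 × 6.8214% = 3.2382%
β_Talbot = Cov / Var(R_m) = 0.04808 / 0.04076 = 1.1796
E(R_Talbot) = R_f + β × MRP = 3.2382% + 1.1796 × 6.8214% = 11.28%

11.28%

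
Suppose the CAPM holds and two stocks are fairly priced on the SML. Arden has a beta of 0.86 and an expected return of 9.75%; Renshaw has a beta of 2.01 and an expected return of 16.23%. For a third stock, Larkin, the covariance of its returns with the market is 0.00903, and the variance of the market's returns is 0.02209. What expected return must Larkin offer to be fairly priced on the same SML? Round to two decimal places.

7.21%

MRP = (16.23% − 9.75%) / (2.01 − 0.86) = 5.6348%
R_f = 9.75% − 0.86 × 5.6348% = 4.9041%
β_Larkin = Cov / Var(R_m) = 0.00903 / 0.02209 = 0.4088
E(R_Larkin) = R_f + β × MRP = 4.9041% + 0.4088 × 5.6348% = 7.21%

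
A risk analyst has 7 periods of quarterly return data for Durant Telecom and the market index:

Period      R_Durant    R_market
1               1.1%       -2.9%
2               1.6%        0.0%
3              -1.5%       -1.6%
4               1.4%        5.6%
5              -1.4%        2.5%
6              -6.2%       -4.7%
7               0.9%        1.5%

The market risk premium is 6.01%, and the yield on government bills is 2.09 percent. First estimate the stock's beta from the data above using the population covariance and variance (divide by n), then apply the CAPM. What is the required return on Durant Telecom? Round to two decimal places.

4.92%

Mean R_i = (1.1 + 1.6 − 1.5 + 1.4 − 1.4 − 6.2 + 0.9) / 7 = -0.5857%
Mean R_m = (-2.9 + 0.0 − 1.6 + 5.6 + 2.5 − 4.7 + 1.5) / 7 = 0.0571%
Σ(R_i − R̄_i)(R_m − R̄_m) = 34.2743  ⇒  Cov = 34.2743 / 7 = 4.8963
Σ(R_m − R̄_m)² = 72.8971  ⇒  Var(R_m) = 72.8971 / 7 = 10.4139
β = Cov / Var(R_m) = 4.8963 / 10.4139 = 0.4702
E(R) = R_f + β × MRP = 2.09% + 0.4702 × 6.01% = 4.92%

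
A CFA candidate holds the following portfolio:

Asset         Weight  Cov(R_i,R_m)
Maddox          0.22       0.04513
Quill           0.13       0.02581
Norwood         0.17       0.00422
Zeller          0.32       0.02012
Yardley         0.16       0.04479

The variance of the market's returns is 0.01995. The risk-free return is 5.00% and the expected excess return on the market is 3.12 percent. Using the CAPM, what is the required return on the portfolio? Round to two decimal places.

β_Maddox = 0.04513 / 0.01995 = 2.2622
β_Quill = 0.02581 / 0.01995 = 1.2937
β_Norwood = 0.00422 / 0.01995 = 0.2115
β_Zeller = 0.02012 / 0.01995 = 1.0085
β_Yardley = 0.04479 / 0.01995 = 2.2451
β_P = Σ w_i β_i = 0.22×2.2622 + 0.13×1.2937 + 0.17×0.2115 + 0.32×1.0085 + 0.16×2.2451 = 1.3838
E(R_P) = R_f + β_P × MRP = 5.00% + 1.3838 × 3.12% = 9.32%

9.32%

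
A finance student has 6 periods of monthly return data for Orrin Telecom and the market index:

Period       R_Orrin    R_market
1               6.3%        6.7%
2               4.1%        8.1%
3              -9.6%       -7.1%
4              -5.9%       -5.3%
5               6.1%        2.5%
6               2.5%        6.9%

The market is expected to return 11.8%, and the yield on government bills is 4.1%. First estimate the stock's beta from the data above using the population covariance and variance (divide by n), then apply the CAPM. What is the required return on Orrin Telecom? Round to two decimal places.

11.13%

Mean R_i = (6.3 + 4.1 − 9.6 − 5.9 + 6.1 + 2.5) / 6 = 0.5833%
Mean R_m = (6.7 + 8.1 − 7.1 − 5.3 + 2.5 + 6.9) / 6 = 1.9667%
Σ(R_i − R̄_i)(R_m − R̄_m) = 200.4667  ⇒  Cov = 200.4667 / 6 = 33.4111
Σ(R_m − R̄_m)² = 219.6533  ⇒  Var(R_m) = 219.6533 / 6 = 36.6089
β = Cov / Var(R_m) = 33.4111 / 36.6089 = 0.9126
MRP = 11.8% − 4.1% = 7.70%
E(R) = R_f + β × MRP = 4.1% + 0.9126 × 7.7% = 11.13%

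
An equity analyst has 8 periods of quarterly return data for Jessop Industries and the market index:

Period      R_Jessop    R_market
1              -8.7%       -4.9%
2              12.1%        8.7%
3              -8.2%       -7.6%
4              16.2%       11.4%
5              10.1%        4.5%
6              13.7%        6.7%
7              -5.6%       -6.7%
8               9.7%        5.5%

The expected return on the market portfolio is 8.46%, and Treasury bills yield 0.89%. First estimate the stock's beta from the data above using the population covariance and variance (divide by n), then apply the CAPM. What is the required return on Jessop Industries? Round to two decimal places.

Mean R_i = (-8.7 + 12.1 − 8.2 + 16.2 + 10.1 + 13.7 − 5.6 + 9.7) / 8 = 4.9125%
Mean R_m = (-4.9 + 8.7 − 7.6 + 11.4 + 4.5 + 6.7 − 6.7 + 5.5) / 8 = 2.2000%
Σ(R_i − R̄_i)(R_m − R̄_m) = 536.5500  ⇒  Cov = 536.5500 / 8 = 67.0688
Σ(R_m − R̄_m)² = 388.9800  ⇒  Var(R_m) = 388.9800 / 8 = 48.6225
β = Cov / Var(R_m) = 67.0688 / 48.6225 = 1.3794
MRP = 8.46% − 0.89% = 7.57%
E(R) = R_f + β × MRP = 0.89% + 1.3794 × 7.57% = 11.33%

11.33%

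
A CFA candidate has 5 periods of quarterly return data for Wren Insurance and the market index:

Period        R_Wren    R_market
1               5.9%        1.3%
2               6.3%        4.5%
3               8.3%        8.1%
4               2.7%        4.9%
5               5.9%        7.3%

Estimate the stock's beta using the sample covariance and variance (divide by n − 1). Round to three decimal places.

0.267

Mean R_i = (5.9 + 6.3 + 8.3 + 2.7 + 5.9) / 5 = 5.8200%
Mean R_m = (1.3 + 4.5 + 8.1 + 4.9 + 7.3) / 5 = 5.2200%
Σ(R_i − R̄_i)(R_m − R̄_m) = 7.6480  ⇒  Cov = 7.6480 / 4 = 1.9120
Σ(R_m − R̄_m)² = 28.6080  ⇒  Var(R_m) = 28.6080 / 4 = 7.1520
β = Cov / Var(R_m) = 1.9120 / 7.1520 = 0.2673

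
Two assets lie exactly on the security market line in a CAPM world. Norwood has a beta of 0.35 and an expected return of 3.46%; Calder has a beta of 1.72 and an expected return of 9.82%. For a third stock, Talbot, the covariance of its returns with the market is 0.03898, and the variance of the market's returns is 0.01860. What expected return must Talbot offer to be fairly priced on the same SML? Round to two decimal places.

MRP = (9.82% − 3.46%) / (1.72 − 0.35) = 4.6423%
R_f = 3.46% − 0.35 × 4.6423% = 1.8352%
β_Talbot = Cov / Var(R_m) = 0.03898 / 0.01860 = 2.0957
E(R_Talbot) = R_f + β × MRP = 1.8352% + 2.0957 × 4.6423% = 11.56%

11.56%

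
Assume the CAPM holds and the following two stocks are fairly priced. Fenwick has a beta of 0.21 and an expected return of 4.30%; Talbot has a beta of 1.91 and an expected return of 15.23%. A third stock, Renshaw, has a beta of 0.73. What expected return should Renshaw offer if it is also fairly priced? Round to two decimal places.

7.64%

MRP (SML slope) = (15.23% − 4.30%) / (1.91 − 0.21) = 10.93% / 1.70 = 6.4294%
R_f (intercept) = 4.30% − 0.21 × 6.4294% = 2.9498%
E(R_Renshaw) = R_f + β × MRP = 2.9498% + 0.73 × 6.4294% = 7.64%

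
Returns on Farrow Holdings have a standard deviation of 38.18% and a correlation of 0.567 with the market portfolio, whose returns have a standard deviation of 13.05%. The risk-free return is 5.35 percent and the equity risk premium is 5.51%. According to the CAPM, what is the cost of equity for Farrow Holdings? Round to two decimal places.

14.49%

β = ρ × σ_i / σ_m = 0.567 × 38.18% / 13.05% = 1.6589
E(R) = 5.35% + 1.6589 × 5.51% = 14.49%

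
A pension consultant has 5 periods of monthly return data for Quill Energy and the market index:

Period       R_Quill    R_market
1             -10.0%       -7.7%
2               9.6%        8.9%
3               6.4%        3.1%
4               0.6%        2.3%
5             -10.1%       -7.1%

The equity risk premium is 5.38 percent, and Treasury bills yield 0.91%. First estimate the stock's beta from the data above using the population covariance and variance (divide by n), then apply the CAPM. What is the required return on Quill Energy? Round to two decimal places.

Mean R_i = (-10.0 + 9.6 + 6.4 + 0.6 − 10.1) / 5 = -0.7000%
Mean R_m = (-7.7 + 8.9 + 3.1 + 2.3 − 7.1) / 5 = -0.1000%
Σ(R_i − R̄_i)(R_m − R̄_m) = 255.0200  ⇒  Cov = 255.0200 / 5 = 51.0040
Σ(R_m − R̄_m)² = 203.7600  ⇒  Var(R_m) = 203.7600 / 5 = 40.7520
β = Cov / Var(R_m) = 51.0040 / 40.7520 = 1.2516
E(R) = R_f + β × MRP = 0.91% + 1.2516 × 5.38% = 7.64%

7.64%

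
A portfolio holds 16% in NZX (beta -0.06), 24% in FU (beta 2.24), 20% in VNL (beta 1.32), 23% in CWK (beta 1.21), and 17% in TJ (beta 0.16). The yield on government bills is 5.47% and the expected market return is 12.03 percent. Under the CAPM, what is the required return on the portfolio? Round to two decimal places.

12.67%

β_P = Σ w_i β_i = 0.16×-0.06 + 0.24×2.24 + 0.20×1.32 + 0.23×1.21 + 0.17×0.16 = 1.0975
MRP = 12.03% − 5.47% = 6.56%
E(R_P) = R_f + β_P × MRP = 5.47% + 1.0975 × 6.56% = 12.67%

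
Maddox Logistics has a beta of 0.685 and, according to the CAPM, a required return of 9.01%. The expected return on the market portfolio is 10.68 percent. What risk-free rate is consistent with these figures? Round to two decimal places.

5.38%

E(R) = R_f + β(E(R_m) − R_f) = R_f(1 − β) + β·E(R_m)
9.01% = R_f × (1 − 0.685) + 0.685 × 10.68%
9.01% = R_f × 0.315 + 7.31580%
R_f = (9.01% − 7.31580%) / 0.315 = 5.38%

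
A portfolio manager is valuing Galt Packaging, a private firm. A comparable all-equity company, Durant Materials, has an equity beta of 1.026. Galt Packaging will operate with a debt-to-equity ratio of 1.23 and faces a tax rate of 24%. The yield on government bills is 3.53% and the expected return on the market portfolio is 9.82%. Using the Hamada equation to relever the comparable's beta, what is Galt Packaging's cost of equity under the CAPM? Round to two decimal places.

16.02%

β_L = β_U × [1 + (1 − t)(D/E)] = 1.026 × [1 + (1 − 0.24) × 1.23]
    = 1.026 × [1 + 0.76 × 1.23] = 1.026 × 1.9348 = 1.9851
MRP = 9.82% − 3.53% = 6.29%
E(R) = R_f + β_L × MRP = 3.53% + 1.9851 × 6.29% = 16.02%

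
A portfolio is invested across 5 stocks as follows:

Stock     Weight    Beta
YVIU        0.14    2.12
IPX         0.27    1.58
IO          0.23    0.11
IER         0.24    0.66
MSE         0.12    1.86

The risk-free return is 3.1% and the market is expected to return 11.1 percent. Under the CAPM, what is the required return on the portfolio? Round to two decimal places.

β_P = Σ w_i β_i = 0.14×2.12 + 0.27×1.58 + 0.23×0.11 + 0.24×0.66 + 0.12×1.86 = 1.1303
MRP = 11.1% − 3.1% = 8.00%
E(R_P) = R_f + β_P × MRP = 3.1% + 1.1303 × 8.0% = 12.14%

12.14%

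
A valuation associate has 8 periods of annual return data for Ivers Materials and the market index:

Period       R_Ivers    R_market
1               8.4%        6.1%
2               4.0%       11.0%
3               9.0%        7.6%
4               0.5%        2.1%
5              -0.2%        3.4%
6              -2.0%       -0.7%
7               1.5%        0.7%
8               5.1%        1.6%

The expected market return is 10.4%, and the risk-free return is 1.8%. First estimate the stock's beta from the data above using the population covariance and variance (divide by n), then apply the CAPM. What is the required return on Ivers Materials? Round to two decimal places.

7.33%

Mean R_i = (8.4 + 4.0 + 9.0 + 0.5 − 0.2 − 2.0 + 1.5 + 5.1) / 8 = 3.2875%
Mean R_m = (6.1 + 11.0 + 7.6 + 2.1 + 3.4 − 0.7 + 0.7 + 1.6) / 8 = 3.9750%
Σ(R_i − R̄_i)(R_m − R̄_m) = 70.0775  ⇒  Cov = 70.0775 / 8 = 8.7597
Σ(R_m − R̄_m)² = 109.0750  ⇒  Var(R_m) = 109.0750 / 8 = 13.6344
β = Cov / Var(R_m) = 8.7597 / 13.6344 = 0.6425
MRP = 10.4% − 1.8% = 8.60%
E(R) = R_f + β × MRP = 1.8% + 0.6425 × 8.6% = 7.33%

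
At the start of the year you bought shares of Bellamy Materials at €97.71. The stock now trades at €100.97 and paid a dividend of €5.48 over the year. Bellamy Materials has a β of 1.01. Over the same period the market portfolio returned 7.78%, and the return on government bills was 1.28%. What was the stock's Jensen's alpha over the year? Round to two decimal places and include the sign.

Realised HPR = (P1 + D1 − P0) / P0 = (100.97 + 5.48 − 97.71) / 97.71 = 8.74 / 97.71 = 8.9448%
MRP = 7.78% − 1.28% = 6.50%
CAPM required = R_f + β·MRP = 1.28% + 1.01 × 6.50% = 7.8450%
α = realised − required = 8.9448% − 7.8450% = +1.10%

+1.10%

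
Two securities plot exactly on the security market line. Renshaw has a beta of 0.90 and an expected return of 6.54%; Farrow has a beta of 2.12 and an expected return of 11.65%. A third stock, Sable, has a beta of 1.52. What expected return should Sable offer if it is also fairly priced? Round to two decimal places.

MRP (SML slope) = (11.65% − 6.54%) / (2.12 − 0.90) = 5.11% / 1.22 = 4.1885%
R_f (intercept) = 6.54% − 0.90 × 4.1885% = 2.7704%
E(R_Sable) = R_f + β × MRP = 2.7704% + 1.52 × 4.1885% = 9.14%

9.14%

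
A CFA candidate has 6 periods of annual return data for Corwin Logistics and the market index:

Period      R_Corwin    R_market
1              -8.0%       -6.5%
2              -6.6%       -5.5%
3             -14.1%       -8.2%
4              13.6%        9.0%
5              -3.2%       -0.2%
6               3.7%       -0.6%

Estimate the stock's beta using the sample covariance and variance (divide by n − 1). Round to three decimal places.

1.499

Mean R_i = (-8.0 − 6.6 − 14.1 + 13.6 − 3.2 + 3.7) / 6 = -2.4333%
Mean R_m = (-6.5 − 5.5 − 8.2 + 9.0 − 0.2 − 0.6) / 6 = -2.0000%
Σ(R_i − R̄_i)(R_m − R̄_m) = 295.5400  ⇒  Cov = 295.5400 / 5 = 59.1080
Σ(R_m − R̄_m)² = 197.1400  ⇒  Var(R_m) = 197.1400 / 5 = 39.4280
β = Cov / Var(R_m) = 59.1080 / 39.4280 = 1.4991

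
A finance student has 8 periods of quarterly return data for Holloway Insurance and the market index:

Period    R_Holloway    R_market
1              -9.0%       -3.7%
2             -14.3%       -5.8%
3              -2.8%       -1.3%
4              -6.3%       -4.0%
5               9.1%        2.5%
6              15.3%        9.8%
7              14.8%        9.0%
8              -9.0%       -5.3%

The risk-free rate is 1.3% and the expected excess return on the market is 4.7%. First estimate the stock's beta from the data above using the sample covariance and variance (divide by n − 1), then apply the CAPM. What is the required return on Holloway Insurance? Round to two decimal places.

9.79%

Mean R_i = (-9.0 − 14.3 − 2.8 − 6.3 + 9.1 + 15.3 + 14.8 − 9.0) / 8 = -0.2750%
Mean R_m = (-3.7 − 5.8 − 1.3 − 4.0 + 2.5 + 9.8 + 9.0 − 5.3) / 8 = 0.1500%
Σ(R_i − R̄_i)(R_m − R̄_m) = 499.0000  ⇒  Cov = 499.0000 / 7 = 71.2857
Σ(R_m − R̄_m)² = 276.2200  ⇒  Var(R_m) = 276.2200 / 7 = 39.4600
β = Cov / Var(R_m) = 71.2857 / 39.4600 = 1.8065
E(R) = R_f + β × MRP = 1.3% + 1.8065 × 4.7% = 9.79%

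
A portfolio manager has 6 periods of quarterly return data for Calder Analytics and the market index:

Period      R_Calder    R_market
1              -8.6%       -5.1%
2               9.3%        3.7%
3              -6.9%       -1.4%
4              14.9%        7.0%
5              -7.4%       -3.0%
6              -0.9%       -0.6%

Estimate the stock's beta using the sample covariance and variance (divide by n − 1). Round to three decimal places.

2.150

Mean R_i = (-8.6 + 9.3 − 6.9 + 14.9 − 7.4 − 0.9) / 6 = 0.0667%
Mean R_m = (-5.1 + 3.7 − 1.4 + 7.0 − 3.0 − 0.6) / 6 = 0.1000%
Σ(R_i − R̄_i)(R_m − R̄_m) = 214.9300  ⇒  Cov = 214.9300 / 5 = 42.9860
Σ(R_m − R̄_m)² = 99.9600  ⇒  Var(R_m) = 99.9600 / 5 = 19.9920
β = Cov / Var(R_m) = 42.9860 / 19.9920 = 2.1502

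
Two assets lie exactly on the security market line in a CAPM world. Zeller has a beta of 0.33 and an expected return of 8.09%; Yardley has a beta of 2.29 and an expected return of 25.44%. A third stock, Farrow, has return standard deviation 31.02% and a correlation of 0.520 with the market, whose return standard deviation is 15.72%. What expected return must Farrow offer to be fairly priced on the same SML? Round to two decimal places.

14.25%

MRP = (25.44% − 8.09%) / (2.29 − 0.33) = 8.8520%
R_f = 8.09% − 0.33 × 8.8520% = 5.1688%
β_Farrow = ρ·σ_i/σ_m = 0.520 × 31.02 / 15.72 = 1.0261
E(R_Farrow) = R_f + β × MRP = 5.1688% + 1.0261 × 8.8520% = 14.25%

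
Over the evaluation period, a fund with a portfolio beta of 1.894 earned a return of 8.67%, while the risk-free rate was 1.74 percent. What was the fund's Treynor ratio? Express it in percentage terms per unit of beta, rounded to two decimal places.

3.66%

Treynor = (R_P − R_f) / β_P = (8.67% − 1.74%) / 1.8940 = 6.93% / 1.8940 = 3.66%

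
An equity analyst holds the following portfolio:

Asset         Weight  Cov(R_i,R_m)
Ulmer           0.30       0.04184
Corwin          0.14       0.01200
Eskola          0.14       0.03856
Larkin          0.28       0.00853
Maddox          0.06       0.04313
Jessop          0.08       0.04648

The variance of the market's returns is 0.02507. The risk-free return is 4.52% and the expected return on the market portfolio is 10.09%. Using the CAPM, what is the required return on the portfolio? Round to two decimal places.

β_Ulmer = 0.04184 / 0.02507 = 1.6689
β_Corwin = 0.01200 / 0.02507 = 0.4787
β_Eskola = 0.03856 / 0.02507 = 1.5381
β_Larkin = 0.00853 / 0.02507 = 0.3402
β_Maddox = 0.04313 / 0.02507 = 1.7204
β_Jessop = 0.04648 / 0.02507 = 1.8540
β_P = Σ w_i β_i = 0.30×1.6689 + 0.14×0.4787 + 0.14×1.5381 + 0.28×0.3402 + 0.06×1.7204 + 0.08×1.8540 = 1.1298
MRP = 10.09% − 4.52% = 5.57%
E(R_P) = R_f + β_P × MRP = 4.52% + 1.1298 × 5.57% = 10.81%

10.81%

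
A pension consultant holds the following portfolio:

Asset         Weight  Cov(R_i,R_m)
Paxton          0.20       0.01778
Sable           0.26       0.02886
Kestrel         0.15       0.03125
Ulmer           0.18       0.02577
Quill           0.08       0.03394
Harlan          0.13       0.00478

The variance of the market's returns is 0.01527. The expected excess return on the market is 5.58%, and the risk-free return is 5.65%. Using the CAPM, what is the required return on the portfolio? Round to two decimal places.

β_Paxton = 0.01778 / 0.01527 = 1.1644
β_Sable = 0.02886 / 0.01527 = 1.8900
β_Kestrel = 0.03125 / 0.01527 = 2.0465
β_Ulmer = 0.02577 / 0.01527 = 1.6876
β_Quill = 0.03394 / 0.01527 = 2.2227
β_Harlan = 0.00478 / 0.01527 = 0.3130
β_P = Σ w_i β_i = 0.20×1.1644 + 0.26×1.8900 + 0.15×2.0465 + 0.18×1.6876 + 0.08×2.2227 + 0.13×0.3130 = 1.5535
E(R_P) = R_f + β_P × MRP = 5.65% + 1.5535 × 5.58% = 14.32%

14.32%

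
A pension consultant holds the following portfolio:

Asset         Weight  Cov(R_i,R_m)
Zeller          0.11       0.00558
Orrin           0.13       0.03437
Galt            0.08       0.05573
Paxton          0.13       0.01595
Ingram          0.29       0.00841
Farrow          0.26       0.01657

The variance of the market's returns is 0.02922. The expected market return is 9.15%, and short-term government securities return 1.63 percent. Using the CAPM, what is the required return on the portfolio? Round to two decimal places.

β_Zeller = 0.00558 / 0.02922 = 0.1910
β_Orrin = 0.03437 / 0.02922 = 1.1762
β_Galt = 0.05573 / 0.02922 = 1.9073
β_Paxton = 0.01595 / 0.02922 = 0.5459
β_Ingram = 0.00841 / 0.02922 = 0.2878
β_Farrow = 0.01657 / 0.02922 = 0.5671
β_P = Σ w_i β_i = 0.11×0.1910 + 0.13×1.1762 + 0.08×1.9073 + 0.13×0.5459 + 0.29×0.2878 + 0.26×0.5671 = 0.6284
MRP = 9.15% − 1.63% = 7.52%
E(R_P) = R_f + β_P × MRP = 1.63% + 0.6284 × 7.52% = 6.36%

6.36%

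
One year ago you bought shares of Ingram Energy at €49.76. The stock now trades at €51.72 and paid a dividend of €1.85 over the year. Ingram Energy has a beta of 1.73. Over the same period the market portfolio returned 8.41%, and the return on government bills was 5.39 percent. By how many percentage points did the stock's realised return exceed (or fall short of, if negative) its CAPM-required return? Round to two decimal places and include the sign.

Realised HPR = (P1 + D1 − P0) / P0 = (51.72 + 1.85 − 49.76) / 49.76 = 3.81 / 49.76 = 7.6568%
MRP = 8.41% − 5.39% = 3.02%
CAPM required = R_f + β·MRP = 5.39% + 1.73 × 3.02% = 10.6146%
α = realised − required = 7.6568% − 10.6146% = -2.96%

-2.96%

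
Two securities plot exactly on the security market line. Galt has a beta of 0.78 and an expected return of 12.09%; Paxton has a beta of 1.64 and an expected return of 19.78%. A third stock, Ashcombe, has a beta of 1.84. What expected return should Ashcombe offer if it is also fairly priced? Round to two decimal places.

MRP (SML slope) = (19.78% − 12.09%) / (1.64 − 0.78) = 7.69% / 0.86 = 8.9419%
R_f (intercept) = 12.09% − 0.78 × 8.9419% = 5.1153%
E(R_Ashcombe) = R_f + β × MRP = 5.1153% + 1.84 × 8.9419% = 21.57%

21.57%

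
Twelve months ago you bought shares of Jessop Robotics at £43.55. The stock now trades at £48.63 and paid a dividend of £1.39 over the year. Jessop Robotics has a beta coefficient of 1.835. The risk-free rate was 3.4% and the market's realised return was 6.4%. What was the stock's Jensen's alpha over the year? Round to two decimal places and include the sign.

+5.95%

Realised HPR = (P1 + D1 − P0) / P0 = (48.63 + 1.39 − 43.55) / 43.55 = 6.47 / 43.55 = 14.8565%
MRP = 6.4% − 3.4% = 3.00%
CAPM required = R_f + β·MRP = 3.4% + 1.835 × 3.0% = 8.9050%
α = realised − required = 14.8565% − 8.9050% = +5.95%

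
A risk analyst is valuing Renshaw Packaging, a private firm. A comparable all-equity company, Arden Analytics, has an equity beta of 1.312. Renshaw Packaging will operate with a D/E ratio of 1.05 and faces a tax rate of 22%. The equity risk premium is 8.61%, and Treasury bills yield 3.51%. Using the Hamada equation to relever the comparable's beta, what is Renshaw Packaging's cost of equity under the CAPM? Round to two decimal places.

24.06%

β_L = β_U × [1 + (1 − t)(D/E)] = 1.312 × [1 + (1 − 0.22) × 1.05]
    = 1.312 × [1 + 0.78 × 1.05] = 1.312 × 1.8190 = 2.3865
E(R) = R_f + β_L × MRP = 3.51% + 2.3865 × 8.61% = 24.06%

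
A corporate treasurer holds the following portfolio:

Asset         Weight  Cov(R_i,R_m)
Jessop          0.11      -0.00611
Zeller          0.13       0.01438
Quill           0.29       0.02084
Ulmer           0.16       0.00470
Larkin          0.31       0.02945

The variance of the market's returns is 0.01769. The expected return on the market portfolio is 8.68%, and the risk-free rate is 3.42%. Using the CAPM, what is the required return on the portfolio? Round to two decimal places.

β_Jessop = -0.00611 / 0.01769 = -0.3454
β_Zeller = 0.01438 / 0.01769 = 0.8129
β_Quill = 0.02084 / 0.01769 = 1.1781
β_Ulmer = 0.00470 / 0.01769 = 0.2657
β_Larkin = 0.02945 / 0.01769 = 1.6648
β_P = Σ w_i β_i = 0.11×-0.3454 + 0.13×0.8129 + 0.29×1.1781 + 0.16×0.2657 + 0.31×1.6648 = 0.9679
MRP = 8.68% − 3.42% = 5.26%
E(R_P) = R_f + β_P × MRP = 3.42% + 0.9679 × 5.26% = 8.51%

8.51%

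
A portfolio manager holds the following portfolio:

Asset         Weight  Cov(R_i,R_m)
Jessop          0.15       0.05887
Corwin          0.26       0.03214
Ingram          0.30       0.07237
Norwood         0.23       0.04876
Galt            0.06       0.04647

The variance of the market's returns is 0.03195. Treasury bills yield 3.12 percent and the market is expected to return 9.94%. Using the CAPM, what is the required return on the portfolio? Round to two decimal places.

β_Jessop = 0.05887 / 0.03195 = 1.8426
β_Corwin = 0.03214 / 0.03195 = 1.0059
β_Ingram = 0.07237 / 0.03195 = 2.2651
β_Norwood = 0.04876 / 0.03195 = 1.5261
β_Galt = 0.04647 / 0.03195 = 1.4545
β_P = Σ w_i β_i = 0.15×1.8426 + 0.26×1.0059 + 0.30×2.2651 + 0.23×1.5261 + 0.06×1.4545 = 1.6557
MRP = 9.94% − 3.12% = 6.82%
E(R_P) = R_f + β_P × MRP = 3.12% + 1.6557 × 6.82% = 14.41%

14.41%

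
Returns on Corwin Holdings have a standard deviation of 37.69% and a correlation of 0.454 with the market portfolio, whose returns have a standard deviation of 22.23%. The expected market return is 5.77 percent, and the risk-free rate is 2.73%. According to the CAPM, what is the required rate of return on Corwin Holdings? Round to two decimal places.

β = ρ × σ_i / σ_m = 0.454 × 37.69% / 22.23% = 0.7697
MRP = 5.77% − 2.73% = 3.04%
E(R) = 2.73% + 0.7697 × 3.04% = 5.07%

5.07%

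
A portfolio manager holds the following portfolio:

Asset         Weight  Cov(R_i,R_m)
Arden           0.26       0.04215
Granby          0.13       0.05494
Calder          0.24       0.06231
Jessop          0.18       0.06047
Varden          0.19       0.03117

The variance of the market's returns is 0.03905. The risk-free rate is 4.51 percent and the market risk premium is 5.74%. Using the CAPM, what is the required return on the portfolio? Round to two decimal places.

11.84%

β_Arden = 0.04215 / 0.03905 = 1.0794
β_Granby = 0.05494 / 0.03905 = 1.4069
β_Calder = 0.06231 / 0.03905 = 1.5956
β_Jessop = 0.06047 / 0.03905 = 1.5485
β_Varden = 0.03117 / 0.03905 = 0.7982
β_P = Σ w_i β_i = 0.26×1.0794 + 0.13×1.4069 + 0.24×1.5956 + 0.18×1.5485 + 0.19×0.7982 = 1.2769
E(R_P) = R_f + β_P × MRP = 4.51% + 1.2769 × 5.74% = 11.84%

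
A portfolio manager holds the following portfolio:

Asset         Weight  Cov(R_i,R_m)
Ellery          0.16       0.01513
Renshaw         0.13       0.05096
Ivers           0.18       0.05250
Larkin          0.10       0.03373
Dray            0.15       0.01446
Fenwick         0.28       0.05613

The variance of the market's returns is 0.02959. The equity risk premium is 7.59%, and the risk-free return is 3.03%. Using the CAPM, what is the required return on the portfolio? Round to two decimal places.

13.23%

β_Ellery = 0.01513 / 0.02959 = 0.5113
β_Renshaw = 0.05096 / 0.02959 = 1.7222
β_Ivers = 0.05250 / 0.02959 = 1.7742
β_Larkin = 0.03373 / 0.02959 = 1.1399
β_Dray = 0.01446 / 0.02959 = 0.4887
β_Fenwick = 0.05613 / 0.02959 = 1.8969
β_P = Σ w_i β_i = 0.16×0.5113 + 0.13×1.7222 + 0.18×1.7742 + 0.10×1.1399 + 0.15×0.4887 + 0.28×1.8969 = 1.3435
E(R_P) = R_f + β_P × MRP = 3.03% + 1.3435 × 7.59% = 13.23%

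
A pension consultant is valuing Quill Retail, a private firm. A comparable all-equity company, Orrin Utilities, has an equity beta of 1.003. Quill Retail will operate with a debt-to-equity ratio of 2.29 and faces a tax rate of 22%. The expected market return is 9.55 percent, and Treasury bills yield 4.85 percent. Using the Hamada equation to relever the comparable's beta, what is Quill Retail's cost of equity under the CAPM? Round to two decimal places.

β_L = β_U × [1 + (1 − t)(D/E)] = 1.003 × [1 + (1 − 0.22) × 2.29]
    = 1.003 × [1 + 0.78 × 2.29] = 1.003 × 2.7862 = 2.7946
MRP = 9.55% − 4.85% = 4.70%
E(R) = R_f + β_L × MRP = 4.85% + 2.7946 × 4.70% = 17.98%

17.98%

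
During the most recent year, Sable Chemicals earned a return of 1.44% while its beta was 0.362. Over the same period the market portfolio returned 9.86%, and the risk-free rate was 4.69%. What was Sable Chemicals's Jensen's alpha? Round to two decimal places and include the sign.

Market excess return = 9.86% − 4.69% = 5.17%
CAPM benchmark = R_f + β(R_m − R_f) = 4.69% + 0.362 × 5.17% = 6.56154%
α = actual − benchmark = 1.44% − 6.56154% = -5.12%

-5.12%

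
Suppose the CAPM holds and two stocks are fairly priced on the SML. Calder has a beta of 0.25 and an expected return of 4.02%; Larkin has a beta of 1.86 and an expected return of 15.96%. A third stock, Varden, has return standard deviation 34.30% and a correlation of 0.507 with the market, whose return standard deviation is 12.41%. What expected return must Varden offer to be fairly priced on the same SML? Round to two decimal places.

MRP = (15.96% − 4.02%) / (1.86 − 0.25) = 7.4161%
R_f = 4.02% − 0.25 × 7.4161% = 2.1660%
β_Varden = ρ·σ_i/σ_m = 0.507 × 34.30 / 12.41 = 1.4013
E(R_Varden) = R_f + β × MRP = 2.1660% + 1.4013 × 7.4161% = 12.56%

12.56%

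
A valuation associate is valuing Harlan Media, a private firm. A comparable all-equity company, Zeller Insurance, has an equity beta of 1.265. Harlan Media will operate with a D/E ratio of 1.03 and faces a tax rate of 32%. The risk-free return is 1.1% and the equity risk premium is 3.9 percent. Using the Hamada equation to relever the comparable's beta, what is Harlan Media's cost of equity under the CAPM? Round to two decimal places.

β_L = β_U × [1 + (1 − t)(D/E)] = 1.265 × [1 + (1 − 0.32) × 1.03]
    = 1.265 × [1 + 0.68 × 1.03] = 1.265 × 1.7004 = 2.1510
E(R) = R_f + β_L × MRP = 1.1% + 2.1510 × 3.9% = 9.49%

9.49%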